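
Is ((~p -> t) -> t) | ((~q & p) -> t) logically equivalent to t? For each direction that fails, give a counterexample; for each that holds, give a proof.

[⇒] This fails. Under q = F, t = F, p = F, the left side is true but the right side is false.

[⇐] Assume the antecedent. If q is true, the consequent reduces to true regardless of the other variables. If q is false, the antecedent forces (q = F, t = T, p = F) or (q = F, t = T, p = T), and the consequent holds there. Either way the consequent holds.

Only the reverse direction holds.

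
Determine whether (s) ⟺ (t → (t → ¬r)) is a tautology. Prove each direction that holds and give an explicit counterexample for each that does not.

Forward direction. This fails. Under s = T, r = T, t = T, the left side is true but the right side is false.

Converse. This fails. Under s = F, r = F, t = F, the left side is false but the right side is true.

Neither implication holds.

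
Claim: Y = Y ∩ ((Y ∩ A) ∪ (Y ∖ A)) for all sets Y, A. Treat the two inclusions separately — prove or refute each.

Both inclusions hold.

Forward inclusion. Let x ∈ Y. Then either x ∈ Y and x ∉ A; or x ∈ Y ∩ A. In each case x ∈ Y ∩ ((Y ∩ A) ∪ (Y ∖ A)), so Y ⊆ Y ∩ ((Y ∩ A) ∪ (Y ∖ A)).

Reverse inclusion. Let x ∈ Y ∩ ((Y ∩ A) ∪ (Y ∖ A)). Then either x ∈ Y and x ∉ A; or x ∈ Y ∩ A. In each case x ∈ Y, so Y ∩ ((Y ∩ A) ∪ (Y ∖ A)) ⊆ Y.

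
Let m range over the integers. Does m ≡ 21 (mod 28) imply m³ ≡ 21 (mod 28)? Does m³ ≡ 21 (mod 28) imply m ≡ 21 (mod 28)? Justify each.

Both directions hold.

(⟹) Suppose m ≡ 21 (mod 28). Write m = 28j + 21. Then (28j + 21)³ = 21952j³ + 49392j² + 37044j + 9261 = 28(784j³ + 1764j² + 1323j + 330) + 21, so m³ ≡ 21 (mod 28).

(⟸) Conversely, suppose m³ ≡ 21 (mod 28). The only residue r in {0, …, 27} with r³ ≡ 21 (mod 28) is r = 21, so m ≡ 21 (mod 28).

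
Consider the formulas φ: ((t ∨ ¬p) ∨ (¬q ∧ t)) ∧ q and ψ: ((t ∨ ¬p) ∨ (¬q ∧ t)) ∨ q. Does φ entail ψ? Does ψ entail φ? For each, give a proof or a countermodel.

Converse. This fails. Under p = F, t = F, q = F, the left side is false but the right side is true.

Forward direction. Assume the antecedent. If p is true, the antecedent forces (p = T, t = T, q = T), and ((t ∨ ¬p) ∨ (¬q ∧ t)) ∨ q holds there. If p is false, ((t ∨ ¬p) ∨ (¬q ∧ t)) ∨ q reduces to true regardless of the other variables. Either way ((t ∨ ¬p) ∨ (¬q ∧ t)) ∨ q holds.

Not equivalent: only (⇒) holds.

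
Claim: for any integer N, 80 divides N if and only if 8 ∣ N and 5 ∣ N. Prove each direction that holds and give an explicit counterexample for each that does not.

Only the forward direction holds.

(⟹) If 80 ∣ N, write N = 80q. Since 80 = 10·8, N = 8·(10q), so 8 ∣ N; and since 80 = 16·5, N = 5·(16q), so 5 ∣ N.

(⟸) This fails: take N = 40. Both 8 ∣ 40 and 5 ∣ 40, yet 40 is not a multiple of 80 (since 40 = 0·80 + 40), so 80 ∤ 40.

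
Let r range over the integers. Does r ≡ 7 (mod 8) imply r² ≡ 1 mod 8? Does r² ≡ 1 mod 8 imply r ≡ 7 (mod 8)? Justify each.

(→) Suppose r ≡ 7 (mod 8). Write r = 8j + 7. Then (8j + 7)² = 64j² + 112j + 49 = 8(8j² + 14j + 6) + 1, so r² ≡ 1 (mod 8).

(←) This fails: take r = 1. Then 1² = 1 ≡ 1 (mod 8), yet 1 ≡ 1 (mod 8), not 7.

The forward direction holds; the converse fails.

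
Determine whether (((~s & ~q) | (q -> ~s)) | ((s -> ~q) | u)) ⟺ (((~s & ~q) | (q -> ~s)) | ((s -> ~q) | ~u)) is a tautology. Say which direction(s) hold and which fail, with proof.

Both directions fail.

(⟹) This fails. Under u = T, s = T, q = T, the left side is true but the right side is false.

(⟸) This fails. Under u = F, s = T, q = T, the left side is false but the right side is true.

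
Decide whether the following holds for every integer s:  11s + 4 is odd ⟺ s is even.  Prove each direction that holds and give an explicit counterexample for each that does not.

(⇒) This fails: s = 3 gives 11s + 4 = 37, which is odd, but 3 is odd, not even.

(⇐) This also fails: s = 6 is even, but 11s + 4 = 70 is even, not odd.

Neither implication holds.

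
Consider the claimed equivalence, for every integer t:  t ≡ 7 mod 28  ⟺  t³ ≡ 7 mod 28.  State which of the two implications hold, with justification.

(⟹) Suppose t ≡ 7 mod 28. Write t = 28j + 7. Then (28j + 7)³ = 21952j³ + 16464j² + 4116j + 343 = 28(784j³ + 588j² + 147j + 12) + 7, so t³ ≡ 7 (mod 28).

(⟸) Conversely, suppose t³ ≡ 7 (mod 28). The only residue r in {0, …, 27} with r³ ≡ 7 (mod 28) is r = 7, so t ≡ 7 (mod 28).

The biconditional holds.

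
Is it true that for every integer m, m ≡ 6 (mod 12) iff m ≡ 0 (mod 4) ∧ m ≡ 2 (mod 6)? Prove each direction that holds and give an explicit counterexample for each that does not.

(⇒) This fails: m = 6 gives 6 ≡ 6 (mod 12) but 6 ≡ 2 (mod 4), so the conjunction on the right does not hold.

(⇐) This fails: m = 8 satisfies both congruences on the right (8 ≡ 0 mod 4 and 8 ≡ 2 mod 6) yet 8 ≡ 8 (mod 12), not 6.

Neither implication holds.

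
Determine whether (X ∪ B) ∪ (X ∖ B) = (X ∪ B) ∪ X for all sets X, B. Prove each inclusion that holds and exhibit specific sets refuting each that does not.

Both inclusions hold; the sets are equal.

(⊆) Let x ∈ (X ∪ B) ∪ (X ∖ B). Then either x ∈ X and x ∉ B; or x ∈ B and x ∉ X; or x ∈ X ∩ B. In each case x ∈ (X ∪ B) ∪ X, so (X ∪ B) ∪ (X ∖ B) ⊆ (X ∪ B) ∪ X.

(⊇) Let x ∈ (X ∪ B) ∪ X. Then either x ∈ X and x ∉ B; or x ∈ B and x ∉ X; or x ∈ X ∩ B. In each case x ∈ (X ∪ B) ∪ (X ∖ B), so (X ∪ B) ∪ X ⊆ (X ∪ B) ∪ (X ∖ B).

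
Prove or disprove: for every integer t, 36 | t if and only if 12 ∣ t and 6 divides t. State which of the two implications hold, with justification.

(⇒) holds; (⇐) fails.

(⇐) This fails: take t = 12. Both 12 ∣ 12 and 6 ∣ 12, yet 12 is not a multiple of 36 (since 12 = 0·36 + 12), so 36 ∤ 12.

(⇒) If 36 ∣ t, write t = 36q. Since 36 = 3·12, t = 12·(3q), so 12 ∣ t; and since 36 = 6·6, t = 6·(6q), so 6 ∣ t.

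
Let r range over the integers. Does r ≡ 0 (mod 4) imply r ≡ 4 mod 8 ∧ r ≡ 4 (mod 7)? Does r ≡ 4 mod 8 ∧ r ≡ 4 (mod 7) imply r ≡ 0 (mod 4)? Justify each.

Only the converse holds.

Forward direction. This fails: r = 0 gives 0 ≡ 0 (mod 4) but 0 ≡ 0 (mod 8), so the conjunction on the right does not hold.

Converse. If r ≡ 4 (mod 8) and r ≡ 4 (mod 7), then by the Chinese remainder theorem r ≡ 4 (mod 56). Since 4 ≡ 0 (mod 4) and 4 ∣ 56, we get r ≡ 0 (mod 4).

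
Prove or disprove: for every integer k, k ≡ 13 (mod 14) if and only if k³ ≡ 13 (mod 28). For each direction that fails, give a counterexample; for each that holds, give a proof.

(⟹) This fails: take k = 27. Then 27 ≡ 13 (mod 14), but 27³ = 19683 ≡ 27 (mod 28), not 13.

(⟸) This fails: take k = 5. Then 5³ = 125 ≡ 13 (mod 28), yet 5 ≡ 5 (mod 14), not 13.

Neither direction holds.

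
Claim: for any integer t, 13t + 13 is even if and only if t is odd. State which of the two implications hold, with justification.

[⇒] Suppose 13t + 13 is even. Since 13 is odd, 13t and t have the same parity, so 13t + 13 ≡ t + 13 (mod 2). As 13 is odd, 13t + 13 is even exactly when t is odd. Thus t is odd.

[⇐] Conversely, suppose t is odd; write t = 2j + 1. Then 13t + 13 = 13·(2j + 1) + 13 = 2·13j + 26, which is even.

Equivalent; both directions hold.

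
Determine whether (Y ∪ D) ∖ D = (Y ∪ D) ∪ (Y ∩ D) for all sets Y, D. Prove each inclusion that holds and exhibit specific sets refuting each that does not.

Only the forward inclusion holds.

(⟹) Let x ∈ (Y ∪ D) ∖ D. Then x ∈ Y and x ∉ D, from which x ∈ (Y ∪ D) ∪ (Y ∩ D).

(⟸) This inclusion fails. Take Y = ∅, D = {1}; then 1 ∈ (Y ∪ D) ∪ (Y ∩ D) but 1 ∉ (Y ∪ D) ∖ D.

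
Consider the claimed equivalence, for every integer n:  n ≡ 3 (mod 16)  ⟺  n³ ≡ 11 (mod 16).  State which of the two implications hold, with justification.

(⇒) Suppose n ≡ 3 (mod 16). Write n = 16j + 3. Then (16j + 3)³ = 4096j³ + 2304j² + 432j + 27 = 16(256j³ + 144j² + 27j + 1) + 11, so n³ ≡ 11 (mod 16).

(⇐) Conversely, suppose n³ ≡ 11 (mod 16). The only residue r in {0, …, 15} with r³ ≡ 11 (mod 16) is r = 3, so n ≡ 3 (mod 16).

Both directions hold.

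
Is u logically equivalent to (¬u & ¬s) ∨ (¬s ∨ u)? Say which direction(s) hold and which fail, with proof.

(⟸) This fails. Under u = F, s = F, the left side is false but the right side is true.

(⟹) Assume the antecedent. If u is true, (¬u & ¬s) ∨ (¬s ∨ u) reduces to true regardless of the other variables. If u is false, the antecedent cannot hold. Either way (¬u & ¬s) ∨ (¬s ∨ u) holds.

Only the forward direction holds.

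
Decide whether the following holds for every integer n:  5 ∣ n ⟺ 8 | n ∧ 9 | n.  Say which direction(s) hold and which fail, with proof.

(→) This fails: take n = 5. Certainly 5 ∣ 5, but 8 ∤ 5.

(←) This fails: take n = 72. Both 8 ∣ 72 and 9 ∣ 72, yet 72 is not a multiple of 5 (since 72 = 14·5 + 2), so 5 ∤ 72.

(⇒) fails and (⇐) fails.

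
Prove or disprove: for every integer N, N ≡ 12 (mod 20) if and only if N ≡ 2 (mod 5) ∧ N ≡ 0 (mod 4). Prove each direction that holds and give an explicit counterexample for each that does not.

The biconditional holds.

[⇐] If N ≡ 2 (mod 5) and N ≡ 0 (mod 4), then by the Chinese remainder theorem N ≡ 12 (mod 20). This is exactly N ≡ 12 (mod 20).

[⇒] Suppose N ≡ 12 (mod 20); write N = 20j + 12. Since 5 ∣ 20, reducing mod 5 gives N ≡ 12 ≡ 2 (mod 5); since 4 ∣ 20, reducing mod 4 gives N ≡ 12 ≡ 0 (mod 4).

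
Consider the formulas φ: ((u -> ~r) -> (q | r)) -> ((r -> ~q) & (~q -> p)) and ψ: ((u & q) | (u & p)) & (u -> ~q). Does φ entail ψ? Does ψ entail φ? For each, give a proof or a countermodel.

(⟹) This fails. Under u = F, q = F, r = F, p = F, the left side is true but the right side is false.

(⟸) Assume the antecedent. If u is true, the antecedent forces (u = T, q = F, r = F, p = T) or (u = T, q = F, r = T, p = T), and the consequent holds there. If u is false, the antecedent cannot hold. Either way the consequent holds.

Only the reverse direction holds.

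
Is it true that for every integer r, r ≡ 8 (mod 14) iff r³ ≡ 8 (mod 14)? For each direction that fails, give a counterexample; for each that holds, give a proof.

Only the forward direction holds.

(⟹) Suppose r ≡ 8 (mod 14). Write r = 14j + 8. Then (14j + 8)³ = 2744j³ + 4704j² + 2688j + 512 = 14(196j³ + 336j² + 192j + 36) + 8, so r³ ≡ 8 (mod 14).

(⟸) This fails: take r = 2. Then 2³ = 8 ≡ 8 (mod 14), yet 2 ≡ 2 (mod 14), not 8.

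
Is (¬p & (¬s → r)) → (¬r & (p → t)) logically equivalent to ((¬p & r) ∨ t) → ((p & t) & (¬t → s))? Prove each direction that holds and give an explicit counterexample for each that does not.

The forward direction fails; the converse holds.

[⇐] Assume the antecedent. If p is true, the consequent reduces to true regardless of the other variables. If p is false, the antecedent forces (t = F, s = F, p = F, r = F) or (t = F, s = T, p = F, r = F), and the consequent holds there. Either way the consequent holds.

[⇒] This fails. Under t = T, s = F, p = F, r = F, the left side is true but the right side is false.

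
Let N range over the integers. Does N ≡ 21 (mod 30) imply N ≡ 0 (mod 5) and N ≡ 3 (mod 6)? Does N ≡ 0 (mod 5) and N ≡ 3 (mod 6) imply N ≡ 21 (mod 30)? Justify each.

[⇒] This fails: N = 21 gives 21 ≡ 21 (mod 30) but 21 ≡ 1 (mod 5), so the conjunction on the right does not hold.

[⇐] This fails: N = 15 satisfies both congruences on the right (15 ≡ 0 mod 5 and 15 ≡ 3 mod 6) yet 15 ≡ 15 (mod 30), not 21.

Both directions fail.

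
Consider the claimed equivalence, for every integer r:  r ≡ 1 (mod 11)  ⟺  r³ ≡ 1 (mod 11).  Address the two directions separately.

(⟸) Suppose r³ ≡ 1 (mod 11). The only residue r in {0, …, 10} with r³ ≡ 1 (mod 11) is r = 1, so r ≡ 1 (mod 11).

(⟹) Suppose r ≡ 1 (mod 11). Write r = 11j + 1. Then (11j + 1)³ = 1331j³ + 363j² + 33j + 1 = 11(121j³ + 33j² + 3j) + 1, so r³ ≡ 1 (mod 11).

The biconditional holds.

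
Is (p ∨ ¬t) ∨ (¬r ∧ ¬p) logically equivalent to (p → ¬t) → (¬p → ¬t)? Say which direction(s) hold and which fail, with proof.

Only the reverse direction holds.

(⟹) This fails. Under t = T, r = F, p = F, the left side is true but the right side is false.

(⟸) Assume the antecedent. If t is true, the antecedent forces (t = T, r = F, p = T) or (t = T, r = T, p = T), and (p ∨ ¬t) ∨ (¬r ∧ ¬p) holds there. If t is false, (p ∨ ¬t) ∨ (¬r ∧ ¬p) reduces to true regardless of the other variables. Either way (p ∨ ¬t) ∨ (¬r ∧ ¬p) holds.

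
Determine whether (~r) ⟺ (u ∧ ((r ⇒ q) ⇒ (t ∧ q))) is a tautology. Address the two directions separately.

Neither implication holds.

(⇒) This fails. Under u = F, t = F, r = F, q = F, the left side is true but the right side is false.

(⇐) This fails. Under u = T, t = T, r = T, q = T, the left side is false but the right side is true.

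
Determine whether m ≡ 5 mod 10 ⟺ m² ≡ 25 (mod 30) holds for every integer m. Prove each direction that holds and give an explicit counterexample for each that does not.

(⟹) This fails: take m = 15. Then 15 ≡ 5 (mod 10), but 15² = 225 ≡ 15 (mod 30), not 25.

(⟸) Conversely, the residues r modulo 30 with r² ≡ 25 (mod 30) are exactly {5, 25}, and each is ≡ 5 (mod 10).

Only the reverse direction holds.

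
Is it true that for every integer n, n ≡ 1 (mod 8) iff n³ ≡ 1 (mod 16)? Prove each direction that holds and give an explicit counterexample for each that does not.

The forward direction fails; the converse holds.

Forward direction. This fails: take n = 9. Then 9 ≡ 1 (mod 8), but 9³ = 729 ≡ 9 (mod 16), not 1.

Converse. The residues r modulo 16 with r³ ≡ 1 (mod 16) are exactly {1}, and each is ≡ 1 (mod 8).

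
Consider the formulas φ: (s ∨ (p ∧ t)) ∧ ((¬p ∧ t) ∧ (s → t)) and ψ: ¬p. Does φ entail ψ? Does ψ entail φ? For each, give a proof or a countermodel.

(→) Assume the antecedent. If p is true, the antecedent cannot hold. If p is false, ¬p reduces to true regardless of the other variables. Either way ¬p holds.

(←) This fails. Under p = F, t = F, s = F, the left side is false but the right side is true.

The forward direction holds; the converse fails.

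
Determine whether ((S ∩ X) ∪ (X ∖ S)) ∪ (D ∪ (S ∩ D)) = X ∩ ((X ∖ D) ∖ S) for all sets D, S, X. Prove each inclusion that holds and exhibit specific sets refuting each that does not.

Only the reverse inclusion holds.

(⟹) This inclusion fails. Take D = {1}, S = ∅, X = ∅; then 1 ∈ ((S ∩ X) ∪ (X ∖ S)) ∪ (D ∪ (S ∩ D)) but 1 ∉ X ∩ ((X ∖ D) ∖ S).

(⟸) Let x ∈ X ∩ ((X ∖ D) ∖ S). Then x ∈ X and x ∉ D, S, from which x ∈ ((S ∩ X) ∪ (X ∖ S)) ∪ (D ∪ (S ∩ D)).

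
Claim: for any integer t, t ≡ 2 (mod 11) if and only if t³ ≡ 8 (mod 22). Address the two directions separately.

Only the reverse direction holds.

[⇒] This fails: take t = 13. Then 13 ≡ 2 (mod 11), but 13³ = 2197 ≡ 19 (mod 22), not 8.

[⇐] Conversely, the residues r modulo 22 with r³ ≡ 8 (mod 22) are exactly {2}, and each is ≡ 2 (mod 11).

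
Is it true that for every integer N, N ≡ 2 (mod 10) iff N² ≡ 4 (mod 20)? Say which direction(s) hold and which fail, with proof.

Not equivalent: only (⇒) holds.

(→) Suppose N ≡ 2 (mod 10). Working modulo 20, N ∈ {2, 12}; for each such r, r² ≡ 4 (mod 20).

(←) This fails: take N = 8. Then 8² = 64 ≡ 4 (mod 20), yet 8 ≡ 8 (mod 10), not 2.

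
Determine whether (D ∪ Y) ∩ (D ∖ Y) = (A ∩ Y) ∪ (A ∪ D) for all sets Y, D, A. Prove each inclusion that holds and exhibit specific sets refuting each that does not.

Only the forward inclusion holds.

(⟹) Let x ∈ (D ∪ Y) ∩ (D ∖ Y). Then either x ∈ D and x ∉ Y, A; or x ∈ D ∩ A and x ∉ Y. In each case x ∈ (A ∩ Y) ∪ (A ∪ D), so (D ∪ Y) ∩ (D ∖ Y) ⊆ (A ∩ Y) ∪ (A ∪ D).

(⟸) This inclusion fails. Take Y = {1}, D = {1}, A = ∅; then 1 ∈ (A ∩ Y) ∪ (A ∪ D) but 1 ∉ (D ∪ Y) ∩ (D ∖ Y).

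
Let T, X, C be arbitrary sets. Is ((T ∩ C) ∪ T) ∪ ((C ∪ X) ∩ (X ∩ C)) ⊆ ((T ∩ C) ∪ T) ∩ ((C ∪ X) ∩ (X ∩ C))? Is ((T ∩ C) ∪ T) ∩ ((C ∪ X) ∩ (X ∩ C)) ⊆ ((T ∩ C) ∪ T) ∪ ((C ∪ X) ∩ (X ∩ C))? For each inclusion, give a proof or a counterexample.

Only the reverse inclusion holds.

Forward inclusion. This inclusion fails. Take T = {1}, X = ∅, C = ∅; then 1 ∈ ((T ∩ C) ∪ T) ∪ ((C ∪ X) ∩ (X ∩ C)) but 1 ∉ ((T ∩ C) ∪ T) ∩ ((C ∪ X) ∩ (X ∩ C)).

Reverse inclusion. Let x ∈ ((T ∩ C) ∪ T) ∩ ((C ∪ X) ∩ (X ∩ C)). Then x ∈ T ∩ X ∩ C, from which x ∈ ((T ∩ C) ∪ T) ∪ ((C ∪ X) ∩ (X ∩ C)).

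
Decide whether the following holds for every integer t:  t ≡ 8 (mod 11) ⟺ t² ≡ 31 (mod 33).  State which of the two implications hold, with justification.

(⟹) This fails: take t = 30. Then 30 ≡ 8 (mod 11), but 30² = 900 ≡ 9 (mod 33), not 31.

(⟸) This fails: take t = 14. Then 14² = 196 ≡ 31 (mod 33), yet 14 ≡ 3 (mod 11), not 8.

(⇒) fails and (⇐) fails.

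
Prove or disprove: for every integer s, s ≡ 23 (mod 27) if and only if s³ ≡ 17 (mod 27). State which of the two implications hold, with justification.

(→) Suppose s ≡ 23 (mod 27). Write s = 27j + 23. Then (27j + 23)³ = 19683j³ + 50301j² + 42849j + 12167 = 27(729j³ + 1863j² + 1587j + 450) + 17, so s³ ≡ 17 (mod 27).

(←) This fails: take s = 5. Then 5³ = 125 ≡ 17 (mod 27), yet 5 ≡ 5 (mod 27), not 23.

The forward direction holds; the converse fails.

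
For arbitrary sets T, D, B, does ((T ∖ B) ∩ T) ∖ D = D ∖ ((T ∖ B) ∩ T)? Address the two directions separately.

Forward inclusion. This inclusion fails. Take T = {1}, D = ∅, B = ∅; then 1 ∈ ((T ∖ B) ∩ T) ∖ D but 1 ∉ D ∖ ((T ∖ B) ∩ T).

Reverse inclusion. This inclusion fails. Take T = ∅, D = {1}, B = ∅; then 1 ∈ D ∖ ((T ∖ B) ∩ T) but 1 ∉ ((T ∖ B) ∩ T) ∖ D.

(⊆) fails and (⊇) fails.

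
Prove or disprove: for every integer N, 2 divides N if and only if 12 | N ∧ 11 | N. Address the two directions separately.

Forward direction. This fails: take N = 2. Certainly 2 ∣ 2, but 12 ∤ 2.

Converse. Suppose 12 ∣ N and 11 ∣ N. Any common multiple of 12 and 11 is a multiple of their lcm; here gcd(12, 11) = 1, so lcm(12, 11) = 12·11 = 132, so 132 ∣ N. Since 2 ∣ 132, it follows that 2 ∣ N.

Only the reverse direction holds.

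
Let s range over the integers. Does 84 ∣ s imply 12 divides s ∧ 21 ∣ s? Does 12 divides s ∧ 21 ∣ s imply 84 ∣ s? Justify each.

(⟹) If 84 ∣ s, write s = 84q. Since 84 = 7·12, s = 12·(7q), so 12 ∣ s; and since 84 = 4·21, s = 21·(4q), so 21 ∣ s.

(⟸) Suppose 12 ∣ s and 21 ∣ s. Any common multiple of 12 and 21 is a multiple of their lcm; here lcm(12, 21) = 12·21/gcd(12, 21) = 252/3 = 84, so 84 ∣ s.

The biconditional holds.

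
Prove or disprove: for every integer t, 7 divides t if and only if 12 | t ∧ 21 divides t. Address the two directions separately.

Forward direction. This fails: take t = 7. Certainly 7 ∣ 7, but 12 ∤ 7.

Converse. Suppose 12 ∣ t and 21 ∣ t. Any common multiple of 12 and 21 is a multiple of their lcm; here lcm(12, 21) = 12·21/gcd(12, 21) = 252/3 = 84, so 84 ∣ t. Since 7 ∣ 84, it follows that 7 ∣ t.

Only the reverse direction holds.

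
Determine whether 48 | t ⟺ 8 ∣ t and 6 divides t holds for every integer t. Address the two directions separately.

The forward direction holds; the converse fails.

(⇒) If 48 ∣ t, write t = 48q. Since 48 = 6·8, t = 8·(6q), so 8 ∣ t; and since 48 = 8·6, t = 6·(8q), so 6 ∣ t.

(⇐) This fails: take t = 24. Both 8 ∣ 24 and 6 ∣ 24, yet 24 is not a multiple of 48 (since 24 = 0·48 + 24), so 48 ∤ 24.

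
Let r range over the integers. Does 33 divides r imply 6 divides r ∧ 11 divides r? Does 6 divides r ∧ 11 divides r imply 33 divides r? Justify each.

Only the converse holds.

Forward direction. This fails: take r = 33. Certainly 33 ∣ 33, but 6 ∤ 33.

Converse. Suppose 6 ∣ r and 11 ∣ r. Any common multiple of 6 and 11 is a multiple of their lcm; here gcd(6, 11) = 1, so lcm(6, 11) = 6·11 = 66, so 66 ∣ r. Since 33 ∣ 66, it follows that 33 ∣ r.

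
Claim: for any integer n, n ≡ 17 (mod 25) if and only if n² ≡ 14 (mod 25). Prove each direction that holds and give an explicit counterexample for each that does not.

(⇒) Suppose n ≡ 17 (mod 25). Write n = 25j + 17. Then (25j + 17)² = 625j² + 850j + 289 = 25(25j² + 34j + 11) + 14, so n² ≡ 14 (mod 25).

(⇐) This fails: take n = 8. Then 8² = 64 ≡ 14 (mod 25), yet 8 ≡ 8 (mod 25), not 17.

Only the forward direction holds.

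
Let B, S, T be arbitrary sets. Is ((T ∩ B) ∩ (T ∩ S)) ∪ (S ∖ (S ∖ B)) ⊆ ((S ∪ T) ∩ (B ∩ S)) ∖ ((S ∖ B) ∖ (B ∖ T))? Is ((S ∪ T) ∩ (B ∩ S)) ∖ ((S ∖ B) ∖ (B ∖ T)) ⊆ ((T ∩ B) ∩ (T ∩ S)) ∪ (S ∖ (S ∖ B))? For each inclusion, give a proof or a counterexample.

(⊇) Let x ∈ ((S ∪ T) ∩ (B ∩ S)) ∖ ((S ∖ B) ∖ (B ∖ T)). Then either x ∈ B ∩ S and x ∉ T; or x ∈ B ∩ S ∩ T. In each case x ∈ ((T ∩ B) ∩ (T ∩ S)) ∪ (S ∖ (S ∖ B)), so ((S ∪ T) ∩ (B ∩ S)) ∖ ((S ∖ B) ∖ (B ∖ T)) ⊆ ((T ∩ B) ∩ (T ∩ S)) ∪ (S ∖ (S ∖ B)).

(⊆) Let x ∈ ((T ∩ B) ∩ (T ∩ S)) ∪ (S ∖ (S ∖ B)). Then either x ∈ B ∩ S and x ∉ T; or x ∈ B ∩ S ∩ T. In each case x ∈ ((S ∪ T) ∩ (B ∩ S)) ∖ ((S ∖ B) ∖ (B ∖ T)), so ((T ∩ B) ∩ (T ∩ S)) ∪ (S ∖ (S ∖ B)) ⊆ ((S ∪ T) ∩ (B ∩ S)) ∖ ((S ∖ B) ∖ (B ∖ T)).

The two sets are equal.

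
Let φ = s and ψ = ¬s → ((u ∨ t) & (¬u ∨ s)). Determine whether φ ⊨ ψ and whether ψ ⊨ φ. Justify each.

(⇒) Assume the antecedent. If u is true, the antecedent forces (u = T, t = F, s = T) or (u = T, t = T, s = T), and ¬s → ((u ∨ t) & (¬u ∨ s)) holds there. If u is false, the antecedent forces (u = F, t = F, s = T) or (u = F, t = T, s = T), and ¬s → ((u ∨ t) & (¬u ∨ s)) holds there. Either way ¬s → ((u ∨ t) & (¬u ∨ s)) holds.

(⇐) This fails. Under u = F, t = T, s = F, the left side is false but the right side is true.

Not equivalent: only (⇒) holds.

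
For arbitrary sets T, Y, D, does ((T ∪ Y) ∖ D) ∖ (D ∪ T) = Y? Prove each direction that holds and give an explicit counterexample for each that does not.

Forward inclusion. Let x ∈ ((T ∪ Y) ∖ D) ∖ (D ∪ T). Then x ∈ Y and x ∉ T, D, from which x ∈ Y.

Reverse inclusion. This inclusion fails. Take T = {1}, Y = {1}, D = ∅; then 1 ∈ Y but 1 ∉ ((T ∪ Y) ∖ D) ∖ (D ∪ T).

The sets are not equal: only the forward inclusion holds.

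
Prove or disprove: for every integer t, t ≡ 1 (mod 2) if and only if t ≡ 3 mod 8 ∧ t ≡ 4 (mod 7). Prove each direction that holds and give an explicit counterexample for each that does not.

The forward direction fails; the converse holds.

(⇒) This fails: t = 1 gives 1 ≡ 1 (mod 2) but 1 ≡ 1 (mod 8), so the conjunction on the right does not hold.

(⇐) Conversely, if t ≡ 3 (mod 8) and t ≡ 4 (mod 7), then by the Chinese remainder theorem t ≡ 11 (mod 56). Since 11 ≡ 1 (mod 2) and 2 ∣ 56, we get t ≡ 1 (mod 2).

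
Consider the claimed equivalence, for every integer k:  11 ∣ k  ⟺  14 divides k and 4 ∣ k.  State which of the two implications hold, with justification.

Neither direction holds.

(⇒) This fails: take k = 11. Certainly 11 ∣ 11, but 14 ∤ 11.

(⇐) This fails: take k = 28. Both 14 ∣ 28 and 4 ∣ 28, yet 28 is not a multiple of 11 (since 28 = 2·11 + 6), so 11 ∤ 28.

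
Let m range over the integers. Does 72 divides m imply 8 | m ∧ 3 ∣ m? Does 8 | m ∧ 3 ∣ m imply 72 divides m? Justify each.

The forward direction holds; the converse fails.

(→) If 72 ∣ m, write m = 72q. Since 72 = 9·8, m = 8·(9q), so 8 ∣ m; and since 72 = 24·3, m = 3·(24q), so 3 ∣ m.

(←) This fails: take m = 24. Both 8 ∣ 24 and 3 ∣ 24, yet 24 is not a multiple of 72 (since 24 = 0·72 + 24), so 72 ∤ 24.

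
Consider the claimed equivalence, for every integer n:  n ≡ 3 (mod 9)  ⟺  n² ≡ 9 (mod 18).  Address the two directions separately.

[⇒] This fails: take n = 12. Then 12 ≡ 3 (mod 9), but 12² = 144 ≡ 0 (mod 18), not 9.

[⇐] This fails: take n = 9. Then 9² = 81 ≡ 9 (mod 18), yet 9 ≡ 0 (mod 9), not 3.

Neither implication holds.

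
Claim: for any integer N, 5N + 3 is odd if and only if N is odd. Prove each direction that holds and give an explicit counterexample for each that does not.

Neither direction holds.

Forward direction. This fails: N = 4 gives 5N + 3 = 23, which is odd, but 4 is even, not odd.

Converse. This also fails: N = 7 is odd, but 5N + 3 = 38 is even, not odd.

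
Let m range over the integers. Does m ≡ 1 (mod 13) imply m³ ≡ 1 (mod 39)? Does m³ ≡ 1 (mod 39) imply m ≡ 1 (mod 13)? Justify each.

Neither implication holds.

[⇒] This fails: take m = 14. Then 14 ≡ 1 (mod 13), but 14³ = 2744 ≡ 14 (mod 39), not 1.

[⇐] This fails: take m = 16. Then 16³ = 4096 ≡ 1 (mod 39), yet 16 ≡ 3 (mod 13), not 1.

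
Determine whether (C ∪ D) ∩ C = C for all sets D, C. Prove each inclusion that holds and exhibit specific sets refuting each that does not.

Both inclusions hold; the sets are equal.

(⟹) Let x ∈ (C ∪ D) ∩ C. Then either x ∈ C and x ∉ D; or x ∈ D ∩ C. In each case x ∈ C, so (C ∪ D) ∩ C ⊆ C.

(⟸) Let x ∈ C. Then either x ∈ C and x ∉ D; or x ∈ D ∩ C. In each case x ∈ (C ∪ D) ∩ C, so C ⊆ (C ∪ D) ∩ C.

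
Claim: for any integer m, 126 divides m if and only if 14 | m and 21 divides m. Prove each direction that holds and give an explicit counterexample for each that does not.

(⇒) holds; (⇐) fails.

(⟸) This fails: take m = 42. Both 14 ∣ 42 and 21 ∣ 42, yet 42 is not a multiple of 126 (since 42 = 0·126 + 42), so 126 ∤ 42.

(⟹) If 126 ∣ m, write m = 126q. Since 126 = 9·14, m = 14·(9q), so 14 ∣ m; and since 126 = 6·21, m = 21·(6q), so 21 ∣ m.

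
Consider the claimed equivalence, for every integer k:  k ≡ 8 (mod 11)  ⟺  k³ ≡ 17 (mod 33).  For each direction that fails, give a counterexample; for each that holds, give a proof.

(⇒) This fails: take k = 19. Then 19 ≡ 8 (mod 11), but 19³ = 6859 ≡ 28 (mod 33), not 17.

(⇐) Conversely, the residues r modulo 33 with r³ ≡ 17 (mod 33) are exactly {8}, and each is ≡ 8 (mod 11).

Not equivalent: only (⇐) holds.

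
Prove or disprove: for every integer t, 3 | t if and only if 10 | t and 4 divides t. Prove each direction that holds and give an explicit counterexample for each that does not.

(⇒) This fails: take t = 3. Certainly 3 ∣ 3, but 10 ∤ 3.

(⇐) This fails: take t = 20. Both 10 ∣ 20 and 4 ∣ 20, yet 20 is not a multiple of 3 (since 20 = 6·3 + 2), so 3 ∤ 20.

Neither implication holds.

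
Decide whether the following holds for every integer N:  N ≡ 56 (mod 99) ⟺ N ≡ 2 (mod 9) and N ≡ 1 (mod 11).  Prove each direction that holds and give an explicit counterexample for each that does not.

(⟹) Suppose N ≡ 56 (mod 99); write N = 99j + 56. Since 9 ∣ 99, reducing mod 9 gives N ≡ 56 ≡ 2 (mod 9); since 11 ∣ 99, reducing mod 11 gives N ≡ 56 ≡ 1 (mod 11).

(⟸) Conversely, if N ≡ 2 (mod 9) and N ≡ 1 (mod 11), then by the Chinese remainder theorem N ≡ 56 (mod 99). This is exactly N ≡ 56 (mod 99).

Both directions hold.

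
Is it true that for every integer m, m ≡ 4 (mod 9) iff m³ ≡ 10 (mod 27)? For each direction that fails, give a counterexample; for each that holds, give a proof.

Equivalent; both directions hold.

(⇒) Suppose m ≡ 4 (mod 9). Working modulo 27, m ∈ {4, 13, 22}; for each such r, r³ ≡ 10 (mod 27).

(⇐) Conversely, the residues r modulo 27 with r³ ≡ 10 (mod 27) are exactly {4, 13, 22}, and each is ≡ 4 (mod 9).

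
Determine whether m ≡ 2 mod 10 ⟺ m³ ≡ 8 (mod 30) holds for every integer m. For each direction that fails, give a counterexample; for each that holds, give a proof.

Forward direction. This fails: take m = 12. Then 12 ≡ 2 (mod 10), but 12³ = 1728 ≡ 18 (mod 30), not 8.

Converse. The residues r modulo 30 with r³ ≡ 8 (mod 30) are exactly {2}, and each is ≡ 2 (mod 10).

Only the converse holds.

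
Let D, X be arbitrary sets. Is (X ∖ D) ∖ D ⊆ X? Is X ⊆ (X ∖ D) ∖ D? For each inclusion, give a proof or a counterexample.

Only the forward inclusion holds.

Forward inclusion. Let x ∈ (X ∖ D) ∖ D. Then x ∈ X and x ∉ D, from which x ∈ X.

Reverse inclusion. This inclusion fails. Take D = {1}, X = {1}; then 1 ∈ X but 1 ∉ (X ∖ D) ∖ D.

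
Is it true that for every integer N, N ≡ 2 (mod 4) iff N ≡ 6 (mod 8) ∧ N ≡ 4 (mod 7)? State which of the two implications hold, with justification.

(⟹) This fails: N = 2 gives 2 ≡ 2 (mod 4) but 2 ≡ 2 (mod 8), so the conjunction on the right does not hold.

(⟸) Conversely, if N ≡ 6 (mod 8) and N ≡ 4 (mod 7), then by the Chinese remainder theorem N ≡ 46 (mod 56). Since 46 ≡ 2 (mod 4) and 4 ∣ 56, we get N ≡ 2 (mod 4).

Only the reverse direction holds.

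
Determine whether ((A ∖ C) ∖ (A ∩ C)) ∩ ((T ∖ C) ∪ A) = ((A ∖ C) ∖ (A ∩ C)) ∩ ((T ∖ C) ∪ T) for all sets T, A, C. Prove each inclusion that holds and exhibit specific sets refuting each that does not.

The sets are not equal: only the reverse inclusion holds.

Forward inclusion. This inclusion fails. Take T = ∅, A = {1}, C = ∅; then 1 ∈ ((A ∖ C) ∖ (A ∩ C)) ∩ ((T ∖ C) ∪ A) but 1 ∉ ((A ∖ C) ∖ (A ∩ C)) ∩ ((T ∖ C) ∪ T).

Reverse inclusion. Let x ∈ ((A ∖ C) ∖ (A ∩ C)) ∩ ((T ∖ C) ∪ T). Then x ∈ T ∩ A and x ∉ C, from which x ∈ ((A ∖ C) ∖ (A ∩ C)) ∩ ((T ∖ C) ∪ A).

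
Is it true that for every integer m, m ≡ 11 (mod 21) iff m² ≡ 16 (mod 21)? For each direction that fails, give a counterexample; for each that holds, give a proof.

Forward direction. Suppose m ≡ 11 (mod 21). Write m = 21j + 11. Then (21j + 11)² = 441j² + 462j + 121 = 21(21j² + 22j + 5) + 16, so m² ≡ 16 (mod 21).

Converse. This fails: take m = 4. Then 4² = 16 ≡ 16 (mod 21), yet 4 ≡ 4 (mod 21), not 11.

Only the forward direction holds.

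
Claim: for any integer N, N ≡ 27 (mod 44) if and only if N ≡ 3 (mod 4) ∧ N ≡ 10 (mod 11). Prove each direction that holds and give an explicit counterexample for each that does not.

[⇒] This fails: N = 27 gives 27 ≡ 27 (mod 44) but 27 ≡ 5 (mod 11), so the conjunction on the right does not hold.

[⇐] This fails: N = 43 satisfies both congruences on the right (43 ≡ 3 mod 4 and 43 ≡ 10 mod 11) yet 43 ≡ 43 (mod 44), not 27.

Neither implication holds.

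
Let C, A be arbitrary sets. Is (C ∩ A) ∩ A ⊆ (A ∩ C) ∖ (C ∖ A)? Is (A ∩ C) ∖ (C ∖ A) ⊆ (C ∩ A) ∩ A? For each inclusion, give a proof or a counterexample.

Both inclusions hold.

(⟹) Let x ∈ (C ∩ A) ∩ A. Then x ∈ C ∩ A, from which x ∈ (A ∩ C) ∖ (C ∖ A).

(⟸) Let x ∈ (A ∩ C) ∖ (C ∖ A). Then x ∈ C ∩ A, from which x ∈ (C ∩ A) ∩ A.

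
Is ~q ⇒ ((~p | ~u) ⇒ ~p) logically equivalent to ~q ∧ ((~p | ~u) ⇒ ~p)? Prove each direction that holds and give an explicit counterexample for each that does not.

(⟹) This fails. Under q = T, p = F, u = F, the left side is true but the right side is false.

(⟸) Assume the antecedent. If p is true, the antecedent forces (q = F, p = T, u = T), and ~q ⇒ ((~p | ~u) ⇒ ~p) holds there. If p is false, ~q ⇒ ((~p | ~u) ⇒ ~p) reduces to true regardless of the other variables. Either way ~q ⇒ ((~p | ~u) ⇒ ~p) holds.

(⇒) fails; (⇐) holds.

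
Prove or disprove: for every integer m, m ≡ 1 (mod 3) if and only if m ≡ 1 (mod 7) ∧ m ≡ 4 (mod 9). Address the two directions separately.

Forward direction. This fails: m = 1 gives 1 ≡ 1 (mod 3) but 1 ≡ 1 (mod 9), so the conjunction on the right does not hold.

Converse. If m ≡ 1 (mod 7) and m ≡ 4 (mod 9), then by the Chinese remainder theorem m ≡ 22 (mod 63). Since 22 ≡ 1 (mod 3) and 3 ∣ 63, we get m ≡ 1 (mod 3).

Only the reverse direction holds.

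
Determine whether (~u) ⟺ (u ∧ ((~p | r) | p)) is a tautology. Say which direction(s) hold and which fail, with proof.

(⇒) fails and (⇐) fails.

Forward direction. This fails. Under u = F, r = F, p = F, the left side is true but the right side is false.

Converse. This fails. Under u = T, r = F, p = F, the left side is false but the right side is true.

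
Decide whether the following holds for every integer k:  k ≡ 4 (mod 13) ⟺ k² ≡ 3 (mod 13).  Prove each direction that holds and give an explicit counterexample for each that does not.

(⇒) Suppose k ≡ 4 (mod 13). Write k = 13j + 4. Then (13j + 4)² = 169j² + 104j + 16 = 13(13j² + 8j + 1) + 3, so k² ≡ 3 (mod 13).

(⇐) This fails: take k = 9. Then 9² = 81 ≡ 3 (mod 13), yet 9 ≡ 9 (mod 13), not 4.

The forward direction holds; the converse fails.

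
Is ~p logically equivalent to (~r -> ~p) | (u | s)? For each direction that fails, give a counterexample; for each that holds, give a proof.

Forward direction. Assume the antecedent. If p is true, the antecedent cannot hold. If p is false, (~r -> ~p) | (u | s) reduces to true regardless of the other variables. Either way (~r -> ~p) | (u | s) holds.

Converse. This fails. Under u = T, r = F, s = F, p = T, the left side is false but the right side is true.

Only the forward implication holds.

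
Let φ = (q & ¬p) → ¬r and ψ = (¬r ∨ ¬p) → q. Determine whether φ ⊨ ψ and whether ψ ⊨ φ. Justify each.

Forward direction. This fails. Under q = F, p = F, r = F, the left side is true but the right side is false.

Converse. This fails. Under q = T, p = F, r = T, the left side is false but the right side is true.

Neither direction holds.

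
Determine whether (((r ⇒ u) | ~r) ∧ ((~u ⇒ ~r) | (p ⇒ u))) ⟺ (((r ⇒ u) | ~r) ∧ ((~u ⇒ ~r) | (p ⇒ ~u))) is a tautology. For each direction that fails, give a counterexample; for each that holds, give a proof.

[⇒] Assume the antecedent. If u is true, the consequent reduces to true regardless of the other variables. If u is false, the antecedent forces (p = F, u = F, r = F) or (p = T, u = F, r = F), and the consequent holds there. Either way the consequent holds.

[⇐] Assume the antecedent. If u is true, the consequent reduces to true regardless of the other variables. If u is false, the antecedent forces (p = F, u = F, r = F) or (p = T, u = F, r = F), and the consequent holds there. Either way the consequent holds.

Both implications hold.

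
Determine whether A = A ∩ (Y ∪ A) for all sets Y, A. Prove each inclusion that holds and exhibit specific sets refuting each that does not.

(⊆) Let x ∈ A. Then either x ∈ A and x ∉ Y; or x ∈ Y ∩ A. In each case x ∈ A ∩ (Y ∪ A), so A ⊆ A ∩ (Y ∪ A).

(⊇) Let x ∈ A ∩ (Y ∪ A). Then either x ∈ A and x ∉ Y; or x ∈ Y ∩ A. In each case x ∈ A, so A ∩ (Y ∪ A) ⊆ A.

Both inclusions hold; the sets are equal.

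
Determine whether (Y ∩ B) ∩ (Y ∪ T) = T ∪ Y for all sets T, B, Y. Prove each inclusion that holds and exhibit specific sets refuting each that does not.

(⊆) holds; (⊇) fails.

Forward inclusion. Let x ∈ (Y ∩ B) ∩ (Y ∪ T). Then either x ∈ B ∩ Y and x ∉ T; or x ∈ T ∩ B ∩ Y. In each case x ∈ T ∪ Y, so (Y ∩ B) ∩ (Y ∪ T) ⊆ T ∪ Y.

Reverse inclusion. This inclusion fails. Take T = {1}, B = ∅, Y = ∅; then 1 ∈ T ∪ Y but 1 ∉ (Y ∩ B) ∩ (Y ∪ T).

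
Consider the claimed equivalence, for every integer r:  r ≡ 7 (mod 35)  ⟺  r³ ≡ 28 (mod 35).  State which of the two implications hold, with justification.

[⇒] Suppose r ≡ 7 (mod 35). Write r = 35j + 7. Then (35j + 7)³ = 42875j³ + 25725j² + 5145j + 343 = 35(1225j³ + 735j² + 147j + 9) + 28, so r³ ≡ 28 (mod 35).

[⇐] Conversely, suppose r³ ≡ 28 (mod 35). The only residue r in {0, …, 34} with r³ ≡ 28 (mod 35) is r = 7, so r ≡ 7 (mod 35).

The biconditional holds.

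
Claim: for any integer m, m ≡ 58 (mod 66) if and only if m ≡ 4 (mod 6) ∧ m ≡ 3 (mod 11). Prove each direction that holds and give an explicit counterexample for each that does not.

(⇒) Suppose m ≡ 58 (mod 66); write m = 66j + 58. Since 6 ∣ 66, reducing mod 6 gives m ≡ 58 ≡ 4 (mod 6); since 11 ∣ 66, reducing mod 11 gives m ≡ 58 ≡ 3 (mod 11).

(⇐) Conversely, if m ≡ 4 (mod 6) and m ≡ 3 (mod 11), then by the Chinese remainder theorem m ≡ 58 (mod 66). This is exactly m ≡ 58 (mod 66).

Both directions hold; the statement is true.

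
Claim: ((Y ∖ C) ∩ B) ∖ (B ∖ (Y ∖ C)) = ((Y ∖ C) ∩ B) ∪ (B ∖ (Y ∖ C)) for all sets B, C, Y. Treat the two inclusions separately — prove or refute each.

(⊆) Let x ∈ ((Y ∖ C) ∩ B) ∖ (B ∖ (Y ∖ C)). Then x ∈ B ∩ Y and x ∉ C, from which x ∈ ((Y ∖ C) ∩ B) ∪ (B ∖ (Y ∖ C)).

(⊇) This inclusion fails. Take B = {1}, C = ∅, Y = ∅; then 1 ∈ ((Y ∖ C) ∩ B) ∪ (B ∖ (Y ∖ C)) but 1 ∉ ((Y ∖ C) ∩ B) ∖ (B ∖ (Y ∖ C)).

(⊆) holds; (⊇) fails.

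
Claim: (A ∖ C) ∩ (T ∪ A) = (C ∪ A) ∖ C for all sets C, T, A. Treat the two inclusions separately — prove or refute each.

The two sets are equal.

(⟹) Let x ∈ (A ∖ C) ∩ (T ∪ A). Then either x ∈ A and x ∉ C, T; or x ∈ T ∩ A and x ∉ C. In each case x ∈ (C ∪ A) ∖ C, so (A ∖ C) ∩ (T ∪ A) ⊆ (C ∪ A) ∖ C.

(⟸) Let x ∈ (C ∪ A) ∖ C. Then either x ∈ A and x ∉ C, T; or x ∈ T ∩ A and x ∉ C. In each case x ∈ (A ∖ C) ∩ (T ∪ A), so (C ∪ A) ∖ C ⊆ (A ∖ C) ∩ (T ∪ A).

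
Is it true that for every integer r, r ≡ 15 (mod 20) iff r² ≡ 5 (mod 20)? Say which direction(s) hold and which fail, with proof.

The forward direction holds; the converse fails.

(→) Suppose r ≡ 15 (mod 20). Write r = 20j + 15. Then (20j + 15)² = 400j² + 600j + 225 = 20(20j² + 30j + 11) + 5, so r² ≡ 5 (mod 20).

(←) This fails: take r = 5. Then 5² = 25 ≡ 5 (mod 20), yet 5 ≡ 5 (mod 20), not 15.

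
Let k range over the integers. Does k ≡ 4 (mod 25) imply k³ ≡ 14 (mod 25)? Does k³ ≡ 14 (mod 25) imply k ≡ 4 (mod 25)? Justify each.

[⇒] Suppose k ≡ 4 (mod 25). Write k = 25j + 4. Then (25j + 4)³ = 15625j³ + 7500j² + 1200j + 64 = 25(625j³ + 300j² + 48j + 2) + 14, so k³ ≡ 14 (mod 25).

[⇐] Conversely, suppose k³ ≡ 14 (mod 25). The only residue r in {0, …, 24} with r³ ≡ 14 (mod 25) is r = 4, so k ≡ 4 (mod 25).

Both directions hold.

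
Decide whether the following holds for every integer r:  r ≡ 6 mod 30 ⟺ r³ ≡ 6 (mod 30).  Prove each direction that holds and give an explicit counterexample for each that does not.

Both implications hold.

Forward direction. Suppose r ≡ 6 mod 30. Write r = 30j + 6. Then (30j + 6)³ = 27000j³ + 16200j² + 3240j + 216 = 30(900j³ + 540j² + 108j + 7) + 6, so r³ ≡ 6 (mod 30).

Converse. Suppose r³ ≡ 6 (mod 30). The only residue r in {0, …, 29} with r³ ≡ 6 (mod 30) is r = 6, so r ≡ 6 (mod 30).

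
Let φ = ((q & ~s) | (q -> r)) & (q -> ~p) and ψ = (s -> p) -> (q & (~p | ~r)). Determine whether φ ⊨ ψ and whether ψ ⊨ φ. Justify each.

(⇒) This fails. Under r = F, q = F, p = F, s = F, the left side is true but the right side is false.

(⇐) This fails. Under r = F, q = T, p = T, s = F, the left side is false but the right side is true.

(⇒) fails and (⇐) fails.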